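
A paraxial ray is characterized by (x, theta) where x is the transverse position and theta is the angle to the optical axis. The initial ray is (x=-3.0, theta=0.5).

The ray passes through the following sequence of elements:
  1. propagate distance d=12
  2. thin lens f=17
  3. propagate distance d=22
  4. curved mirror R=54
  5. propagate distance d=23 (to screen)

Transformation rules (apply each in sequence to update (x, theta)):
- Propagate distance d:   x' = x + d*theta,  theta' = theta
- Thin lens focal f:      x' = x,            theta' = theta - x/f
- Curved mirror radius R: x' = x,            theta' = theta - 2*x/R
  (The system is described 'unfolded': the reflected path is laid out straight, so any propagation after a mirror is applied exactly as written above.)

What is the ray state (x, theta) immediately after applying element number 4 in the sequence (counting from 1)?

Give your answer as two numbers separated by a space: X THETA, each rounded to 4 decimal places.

Initial: x=-3.0000 theta=0.5000
After 1 (propagate distance d=12): x=3.0000 theta=0.5000
After 2 (thin lens f=17): x=3.0000 theta=11/34 (≈0.3235)
After 3 (propagate distance d=22): x=172/17 (≈10.1176) theta=11/34 (≈0.3235)
After 4 (curved mirror R=54): x=172/17 (≈10.1176) theta=-47/918 (≈-0.0512)
Rounded to 4 decimal places: x = 10.1176, theta = -0.0512

Answer: 10.1176 -0.0512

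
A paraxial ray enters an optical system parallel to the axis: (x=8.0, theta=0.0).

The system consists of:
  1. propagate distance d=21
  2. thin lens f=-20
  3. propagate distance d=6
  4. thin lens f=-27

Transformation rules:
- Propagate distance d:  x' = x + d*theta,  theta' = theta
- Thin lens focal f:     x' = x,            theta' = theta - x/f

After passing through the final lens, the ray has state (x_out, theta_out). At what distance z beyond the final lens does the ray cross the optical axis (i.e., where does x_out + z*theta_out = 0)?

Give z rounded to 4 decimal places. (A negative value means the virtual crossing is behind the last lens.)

Answer: -13.2453

Derivation:
Initial: x=8.0000 theta=0.0000
After 1 (propagate distance d=21): x=8.0000 theta=0.0000
After 2 (thin lens f=-20): x=8.0000 theta=0.4000
After 3 (propagate distance d=6): x=10.4000 theta=0.4000
After 4 (thin lens f=-27): x=10.4000 theta=106/135 (≈0.7852)
z_focus = -x_out/theta_out = -(10.4000)/(106/135) = -702/53 ≈ -13.2453
Rounded to 4 decimal places: z = -13.2453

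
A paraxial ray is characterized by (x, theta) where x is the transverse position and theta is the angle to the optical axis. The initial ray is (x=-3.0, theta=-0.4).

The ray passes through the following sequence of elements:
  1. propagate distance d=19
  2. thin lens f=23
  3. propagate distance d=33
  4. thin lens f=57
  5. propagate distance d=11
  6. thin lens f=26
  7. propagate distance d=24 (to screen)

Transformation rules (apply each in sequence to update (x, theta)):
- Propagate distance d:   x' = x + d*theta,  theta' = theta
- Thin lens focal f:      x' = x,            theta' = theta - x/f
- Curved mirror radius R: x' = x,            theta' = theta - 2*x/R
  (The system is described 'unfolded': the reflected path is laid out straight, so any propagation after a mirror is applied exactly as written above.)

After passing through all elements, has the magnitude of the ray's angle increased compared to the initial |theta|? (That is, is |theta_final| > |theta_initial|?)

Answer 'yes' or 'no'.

Initial: x=-3.0000 theta=-0.4000
After 1 (propagate distance d=19): x=-10.6000 theta=-0.4000
After 2 (thin lens f=23): x=-10.6000 theta=7/115 (≈0.0609)
After 3 (propagate distance d=33): x=-988/115 (≈-8.5913) theta=7/115 (≈0.0609)
After 4 (thin lens f=57): x=-988/115 (≈-8.5913) theta=73/345 (≈0.2116)
After 5 (propagate distance d=11): x=-2161/345 (≈-6.2638) theta=73/345 (≈0.2116)
After 6 (thin lens f=26): x=-2161/345 (≈-6.2638) theta=1353/2990 (≈0.4525)
After 7 (propagate distance d=24 (to screen)): x=4123/897 (≈4.5964) theta=1353/2990 (≈0.4525)
|theta_initial|=0.4000 |theta_final|=1353/2990 (≈0.4525) -> increased

Answer: yes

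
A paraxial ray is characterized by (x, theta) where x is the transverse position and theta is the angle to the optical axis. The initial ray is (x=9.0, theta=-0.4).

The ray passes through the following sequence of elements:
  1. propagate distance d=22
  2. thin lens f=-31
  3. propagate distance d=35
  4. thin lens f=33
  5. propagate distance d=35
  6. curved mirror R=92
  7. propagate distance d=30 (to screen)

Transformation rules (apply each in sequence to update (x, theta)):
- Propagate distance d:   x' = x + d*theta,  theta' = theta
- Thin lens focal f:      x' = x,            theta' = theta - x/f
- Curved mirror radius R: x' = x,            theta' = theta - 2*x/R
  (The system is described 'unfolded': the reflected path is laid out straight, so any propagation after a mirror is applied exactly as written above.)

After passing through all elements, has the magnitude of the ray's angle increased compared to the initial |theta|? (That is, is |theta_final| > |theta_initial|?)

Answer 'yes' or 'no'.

Initial: x=9.0000 theta=-0.4000
After 1 (propagate distance d=22): x=0.2000 theta=-0.4000
After 2 (thin lens f=-31): x=0.2000 theta=-61/155 (≈-0.3935)
After 3 (propagate distance d=35): x=-2104/155 (≈-13.5742) theta=-61/155 (≈-0.3935)
After 4 (thin lens f=33): x=-2104/155 (≈-13.5742) theta=91/5115 (≈0.0178)
After 5 (propagate distance d=35): x=-2137/165 (≈-12.9515) theta=91/5115 (≈0.0178)
After 6 (curved mirror R=92): x=-2137/165 (≈-12.9515) theta=6403/21390 (≈0.2993)
After 7 (propagate distance d=30 (to screen)): x=-467186/117645 (≈-3.9712) theta=6403/21390 (≈0.2993)
|theta_initial|=0.4000 |theta_final|=6403/21390 (≈0.2993) -> not increased

Answer: no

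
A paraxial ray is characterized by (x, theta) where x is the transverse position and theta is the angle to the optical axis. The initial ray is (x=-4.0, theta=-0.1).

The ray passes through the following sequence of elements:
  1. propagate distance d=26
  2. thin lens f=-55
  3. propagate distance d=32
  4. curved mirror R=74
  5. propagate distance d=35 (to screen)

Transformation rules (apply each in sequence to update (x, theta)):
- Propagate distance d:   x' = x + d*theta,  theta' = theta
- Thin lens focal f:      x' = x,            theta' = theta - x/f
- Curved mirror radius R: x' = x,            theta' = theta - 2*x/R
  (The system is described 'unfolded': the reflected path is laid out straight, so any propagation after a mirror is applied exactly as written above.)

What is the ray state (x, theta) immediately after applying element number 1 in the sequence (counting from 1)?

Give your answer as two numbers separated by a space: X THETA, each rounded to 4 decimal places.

Answer: -6.6000 -0.1000

Derivation:
Initial: x=-4.0000 theta=-0.1000
After 1 (propagate distance d=26): x=-6.6000 theta=-0.1000
Rounded to 4 decimal places: x = -6.6000, theta = -0.1000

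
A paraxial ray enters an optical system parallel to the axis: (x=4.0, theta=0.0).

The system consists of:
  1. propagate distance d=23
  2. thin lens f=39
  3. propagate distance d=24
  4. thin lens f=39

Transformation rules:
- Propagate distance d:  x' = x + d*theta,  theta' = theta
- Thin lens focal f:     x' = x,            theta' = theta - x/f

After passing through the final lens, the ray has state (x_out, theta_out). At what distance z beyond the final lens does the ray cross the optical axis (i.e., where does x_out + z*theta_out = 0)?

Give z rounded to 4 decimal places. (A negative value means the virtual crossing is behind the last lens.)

Initial: x=4.0000 theta=0.0000
After 1 (propagate distance d=23): x=4.0000 theta=0.0000
After 2 (thin lens f=39): x=4.0000 theta=-4/39 (≈-0.1026)
After 3 (propagate distance d=24): x=20/13 (≈1.5385) theta=-4/39 (≈-0.1026)
After 4 (thin lens f=39): x=20/13 (≈1.5385) theta=-24/169 (≈-0.1420)
z_focus = -x_out/theta_out = -(20/13)/(-24/169) = 65/6 ≈ 10.8333
Rounded to 4 decimal places: z = 10.8333

Answer: 10.8333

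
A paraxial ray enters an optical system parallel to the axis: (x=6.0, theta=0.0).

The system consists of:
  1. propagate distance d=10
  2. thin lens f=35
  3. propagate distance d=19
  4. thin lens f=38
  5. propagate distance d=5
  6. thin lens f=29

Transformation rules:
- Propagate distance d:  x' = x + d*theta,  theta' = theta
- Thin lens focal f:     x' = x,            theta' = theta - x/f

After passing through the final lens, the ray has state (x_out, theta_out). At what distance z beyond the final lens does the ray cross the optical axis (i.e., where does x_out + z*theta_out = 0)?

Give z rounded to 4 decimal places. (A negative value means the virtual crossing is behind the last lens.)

Initial: x=6.0000 theta=0.0000
After 1 (propagate distance d=10): x=6.0000 theta=0.0000
After 2 (thin lens f=35): x=6.0000 theta=-6/35 (≈-0.1714)
After 3 (propagate distance d=19): x=96/35 (≈2.7429) theta=-6/35 (≈-0.1714)
After 4 (thin lens f=38): x=96/35 (≈2.7429) theta=-162/665 (≈-0.2436)
After 5 (propagate distance d=5): x=1014/665 (≈1.5248) theta=-162/665 (≈-0.2436)
After 6 (thin lens f=29): x=1014/665 (≈1.5248) theta=-816/2755 (≈-0.2962)
z_focus = -x_out/theta_out = -(1014/665)/(-816/2755) = 4901/952 ≈ 5.1481
Rounded to 4 decimal places: z = 5.1481

Answer: 5.1481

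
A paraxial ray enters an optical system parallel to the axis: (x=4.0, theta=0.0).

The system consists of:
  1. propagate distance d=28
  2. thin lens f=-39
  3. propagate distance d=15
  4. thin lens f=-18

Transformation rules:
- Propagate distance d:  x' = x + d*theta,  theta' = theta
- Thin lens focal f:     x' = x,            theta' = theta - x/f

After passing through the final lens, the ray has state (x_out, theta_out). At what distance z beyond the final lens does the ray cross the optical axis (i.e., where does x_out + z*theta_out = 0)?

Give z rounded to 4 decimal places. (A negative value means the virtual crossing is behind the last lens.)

Answer: -13.5000

Derivation:
Initial: x=4.0000 theta=0.0000
After 1 (propagate distance d=28): x=4.0000 theta=0.0000
After 2 (thin lens f=-39): x=4.0000 theta=4/39 (≈0.1026)
After 3 (propagate distance d=15): x=72/13 (≈5.5385) theta=4/39 (≈0.1026)
After 4 (thin lens f=-18): x=72/13 (≈5.5385) theta=16/39 (≈0.4103)
z_focus = -x_out/theta_out = -(72/13)/(16/39) = -13.5000
Rounded to 4 decimal places: z = -13.5000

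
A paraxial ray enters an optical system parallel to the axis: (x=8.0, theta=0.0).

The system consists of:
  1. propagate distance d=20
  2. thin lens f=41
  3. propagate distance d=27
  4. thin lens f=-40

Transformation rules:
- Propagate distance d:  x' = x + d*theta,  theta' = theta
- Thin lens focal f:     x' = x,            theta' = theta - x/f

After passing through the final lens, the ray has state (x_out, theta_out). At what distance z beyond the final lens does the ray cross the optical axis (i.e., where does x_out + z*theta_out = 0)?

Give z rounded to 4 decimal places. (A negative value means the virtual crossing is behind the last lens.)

Initial: x=8.0000 theta=0.0000
After 1 (propagate distance d=20): x=8.0000 theta=0.0000
After 2 (thin lens f=41): x=8.0000 theta=-8/41 (≈-0.1951)
After 3 (propagate distance d=27): x=112/41 (≈2.7317) theta=-8/41 (≈-0.1951)
After 4 (thin lens f=-40): x=112/41 (≈2.7317) theta=-26/205 (≈-0.1268)
z_focus = -x_out/theta_out = -(112/41)/(-26/205) = 280/13 ≈ 21.5385
Rounded to 4 decimal places: z = 21.5385

Answer: 21.5385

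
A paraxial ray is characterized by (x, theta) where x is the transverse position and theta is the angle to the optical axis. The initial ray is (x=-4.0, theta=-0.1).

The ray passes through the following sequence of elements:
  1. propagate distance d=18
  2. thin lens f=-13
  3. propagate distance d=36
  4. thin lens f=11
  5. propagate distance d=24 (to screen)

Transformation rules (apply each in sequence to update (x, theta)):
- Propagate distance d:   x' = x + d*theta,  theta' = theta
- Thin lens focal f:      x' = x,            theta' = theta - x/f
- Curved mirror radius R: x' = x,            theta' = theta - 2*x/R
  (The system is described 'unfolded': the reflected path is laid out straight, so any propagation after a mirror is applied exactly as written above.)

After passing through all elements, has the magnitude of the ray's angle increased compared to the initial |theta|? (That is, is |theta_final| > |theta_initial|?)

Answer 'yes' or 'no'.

Answer: yes

Derivation:
Initial: x=-4.0000 theta=-0.1000
After 1 (propagate distance d=18): x=-5.8000 theta=-0.1000
After 2 (thin lens f=-13): x=-5.8000 theta=-71/130 (≈-0.5462)
After 3 (propagate distance d=36): x=-331/13 (≈-25.4615) theta=-71/130 (≈-0.5462)
After 4 (thin lens f=11): x=-331/13 (≈-25.4615) theta=2529/1430 (≈1.7685)
After 5 (propagate distance d=24 (to screen)): x=12143/715 (≈16.9832) theta=2529/1430 (≈1.7685)
|theta_initial|=0.1000 |theta_final|=2529/1430 (≈1.7685) -> increased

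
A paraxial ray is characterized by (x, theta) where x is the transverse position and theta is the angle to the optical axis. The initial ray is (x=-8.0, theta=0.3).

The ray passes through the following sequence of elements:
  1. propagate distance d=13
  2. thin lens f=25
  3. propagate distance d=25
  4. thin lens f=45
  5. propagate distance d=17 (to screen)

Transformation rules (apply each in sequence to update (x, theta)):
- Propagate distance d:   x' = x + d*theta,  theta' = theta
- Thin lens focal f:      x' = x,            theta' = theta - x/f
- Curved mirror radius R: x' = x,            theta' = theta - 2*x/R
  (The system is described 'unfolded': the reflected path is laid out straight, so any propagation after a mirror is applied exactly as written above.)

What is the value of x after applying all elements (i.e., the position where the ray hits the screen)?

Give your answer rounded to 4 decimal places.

Initial: x=-8.0000 theta=0.3000
After 1 (propagate distance d=13): x=-4.1000 theta=0.3000
After 2 (thin lens f=25): x=-4.1000 theta=0.4640
After 3 (propagate distance d=25): x=7.5000 theta=0.4640
After 4 (thin lens f=45): x=7.5000 theta=223/750 (≈0.2973)
After 5 (propagate distance d=17 (to screen)): x=4708/375 (≈12.5547) theta=223/750 (≈0.2973)
Rounded to 4 decimal places: x = 12.5547

Answer: 12.5547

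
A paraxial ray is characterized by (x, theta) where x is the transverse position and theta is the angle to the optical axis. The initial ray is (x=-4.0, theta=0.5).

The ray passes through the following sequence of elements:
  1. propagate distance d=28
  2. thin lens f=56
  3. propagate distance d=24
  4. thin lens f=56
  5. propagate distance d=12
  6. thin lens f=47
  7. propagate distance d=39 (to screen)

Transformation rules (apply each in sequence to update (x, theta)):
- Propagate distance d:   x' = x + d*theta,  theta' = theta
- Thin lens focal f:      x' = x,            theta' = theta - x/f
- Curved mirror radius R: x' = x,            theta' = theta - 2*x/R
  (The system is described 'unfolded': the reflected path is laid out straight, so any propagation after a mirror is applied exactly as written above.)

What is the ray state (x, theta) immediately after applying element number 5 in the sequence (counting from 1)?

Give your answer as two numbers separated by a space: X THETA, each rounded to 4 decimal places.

Answer: 17.7755 0.0051

Derivation:
Initial: x=-4.0000 theta=0.5000
After 1 (propagate distance d=28): x=10.0000 theta=0.5000
After 2 (thin lens f=56): x=10.0000 theta=9/28 (≈0.3214)
After 3 (propagate distance d=24): x=124/7 (≈17.7143) theta=9/28 (≈0.3214)
After 4 (thin lens f=56): x=124/7 (≈17.7143) theta=1/196 (≈0.0051)
After 5 (propagate distance d=12): x=871/49 (≈17.7755) theta=1/196 (≈0.0051)
Rounded to 4 decimal places: x = 17.7755, theta = 0.0051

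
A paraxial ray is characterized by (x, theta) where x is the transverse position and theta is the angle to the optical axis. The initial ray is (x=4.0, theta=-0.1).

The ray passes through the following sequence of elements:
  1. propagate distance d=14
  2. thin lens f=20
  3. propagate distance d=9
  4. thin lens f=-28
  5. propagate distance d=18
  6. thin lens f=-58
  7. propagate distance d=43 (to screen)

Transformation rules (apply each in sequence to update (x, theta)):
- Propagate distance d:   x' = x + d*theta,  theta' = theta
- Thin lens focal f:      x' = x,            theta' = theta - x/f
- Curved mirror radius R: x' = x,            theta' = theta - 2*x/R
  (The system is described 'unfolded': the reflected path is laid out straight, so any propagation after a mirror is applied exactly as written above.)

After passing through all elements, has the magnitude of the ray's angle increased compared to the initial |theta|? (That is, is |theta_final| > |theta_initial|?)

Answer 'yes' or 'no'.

Answer: yes

Derivation:
Initial: x=4.0000 theta=-0.1000
After 1 (propagate distance d=14): x=2.6000 theta=-0.1000
After 2 (thin lens f=20): x=2.6000 theta=-0.2300
After 3 (propagate distance d=9): x=0.5300 theta=-0.2300
After 4 (thin lens f=-28): x=0.5300 theta=-591/2800 (≈-0.2111)
After 5 (propagate distance d=18): x=-4577/1400 (≈-3.2693) theta=-591/2800 (≈-0.2111)
After 6 (thin lens f=-58): x=-4577/1400 (≈-3.2693) theta=-5429/20300 (≈-0.2674)
After 7 (propagate distance d=43 (to screen)): x=-85661/5800 (≈-14.7691) theta=-5429/20300 (≈-0.2674)
|theta_initial|=0.1000 |theta_final|=5429/20300 (≈0.2674) -> increased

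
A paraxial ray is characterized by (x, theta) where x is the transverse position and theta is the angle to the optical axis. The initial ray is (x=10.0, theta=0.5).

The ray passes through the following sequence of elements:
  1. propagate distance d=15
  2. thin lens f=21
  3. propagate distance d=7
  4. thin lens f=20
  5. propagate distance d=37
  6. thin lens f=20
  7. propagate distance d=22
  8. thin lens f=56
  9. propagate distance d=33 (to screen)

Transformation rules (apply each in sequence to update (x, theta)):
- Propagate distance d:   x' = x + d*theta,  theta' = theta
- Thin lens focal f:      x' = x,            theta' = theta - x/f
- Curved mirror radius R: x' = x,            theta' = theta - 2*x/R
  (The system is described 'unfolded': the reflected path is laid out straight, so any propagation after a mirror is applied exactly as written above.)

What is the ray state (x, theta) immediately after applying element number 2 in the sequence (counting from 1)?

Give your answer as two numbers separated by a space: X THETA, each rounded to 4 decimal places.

Answer: 17.5000 -0.3333

Derivation:
Initial: x=10.0000 theta=0.5000
After 1 (propagate distance d=15): x=17.5000 theta=0.5000
After 2 (thin lens f=21): x=17.5000 theta=-1/3 (≈-0.3333)
Rounded to 4 decimal places: x = 17.5000, theta = -0.3333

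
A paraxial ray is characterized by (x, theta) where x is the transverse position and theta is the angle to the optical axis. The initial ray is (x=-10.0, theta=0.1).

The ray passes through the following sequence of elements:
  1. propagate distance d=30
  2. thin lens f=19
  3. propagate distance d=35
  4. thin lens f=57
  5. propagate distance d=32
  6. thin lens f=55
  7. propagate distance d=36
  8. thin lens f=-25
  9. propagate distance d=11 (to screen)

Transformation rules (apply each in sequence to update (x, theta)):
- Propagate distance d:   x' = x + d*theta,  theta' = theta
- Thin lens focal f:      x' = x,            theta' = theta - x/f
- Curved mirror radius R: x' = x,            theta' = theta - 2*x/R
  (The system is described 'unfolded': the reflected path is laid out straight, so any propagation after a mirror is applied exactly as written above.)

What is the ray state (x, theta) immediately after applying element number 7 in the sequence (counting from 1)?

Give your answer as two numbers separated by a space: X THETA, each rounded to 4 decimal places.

Initial: x=-10.0000 theta=0.1000
After 1 (propagate distance d=30): x=-7.0000 theta=0.1000
After 2 (thin lens f=19): x=-7.0000 theta=89/190 (≈0.4684)
After 3 (propagate distance d=35): x=357/38 (≈9.3947) theta=89/190 (≈0.4684)
After 4 (thin lens f=57): x=357/38 (≈9.3947) theta=548/1805 (≈0.3036)
After 5 (propagate distance d=32): x=68987/3610 (≈19.1100) theta=548/1805 (≈0.3036)
After 6 (thin lens f=55): x=68987/3610 (≈19.1100) theta=-8707/198550 (≈-0.0439)
After 7 (propagate distance d=36): x=3480833/198550 (≈17.5313) theta=-8707/198550 (≈-0.0439)
Rounded to 4 decimal places: x = 17.5313, theta = -0.0439

Answer: 17.5313 -0.0439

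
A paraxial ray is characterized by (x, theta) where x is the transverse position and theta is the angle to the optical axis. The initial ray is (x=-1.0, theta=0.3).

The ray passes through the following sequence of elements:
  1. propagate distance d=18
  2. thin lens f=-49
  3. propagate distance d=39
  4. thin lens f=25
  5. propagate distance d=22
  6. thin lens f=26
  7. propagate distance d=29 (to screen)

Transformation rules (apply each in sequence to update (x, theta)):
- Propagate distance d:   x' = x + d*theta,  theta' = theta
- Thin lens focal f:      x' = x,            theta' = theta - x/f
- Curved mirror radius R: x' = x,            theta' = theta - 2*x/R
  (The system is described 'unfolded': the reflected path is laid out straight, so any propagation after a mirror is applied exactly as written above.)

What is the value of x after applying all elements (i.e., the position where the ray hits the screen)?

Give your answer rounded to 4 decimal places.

Answer: -12.6952

Derivation:
Initial: x=-1.0000 theta=0.3000
After 1 (propagate distance d=18): x=4.4000 theta=0.3000
After 2 (thin lens f=-49): x=4.4000 theta=191/490 (≈0.3898)
After 3 (propagate distance d=39): x=1921/98 (≈19.6020) theta=191/490 (≈0.3898)
After 4 (thin lens f=25): x=1921/98 (≈19.6020) theta=-69/175 (≈-0.3943)
After 5 (propagate distance d=22): x=26773/2450 (≈10.9278) theta=-69/175 (≈-0.3943)
After 6 (thin lens f=26): x=26773/2450 (≈10.9278) theta=-51889/63700 (≈-0.8146)
After 7 (propagate distance d=29 (to screen)): x=-808683/63700 (≈-12.6952) theta=-51889/63700 (≈-0.8146)
Rounded to 4 decimal places: x = -12.6952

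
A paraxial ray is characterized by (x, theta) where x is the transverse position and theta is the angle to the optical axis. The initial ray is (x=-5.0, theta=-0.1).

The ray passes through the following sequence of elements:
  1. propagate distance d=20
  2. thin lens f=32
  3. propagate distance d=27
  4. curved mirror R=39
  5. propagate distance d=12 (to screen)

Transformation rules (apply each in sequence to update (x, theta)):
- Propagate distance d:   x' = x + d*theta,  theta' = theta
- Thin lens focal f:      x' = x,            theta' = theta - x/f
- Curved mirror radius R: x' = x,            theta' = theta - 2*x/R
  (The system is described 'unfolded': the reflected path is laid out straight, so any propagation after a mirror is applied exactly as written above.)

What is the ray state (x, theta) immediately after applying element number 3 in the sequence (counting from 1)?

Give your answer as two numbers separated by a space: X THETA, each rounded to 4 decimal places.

Answer: -3.7938 0.1188

Derivation:
Initial: x=-5.0000 theta=-0.1000
After 1 (propagate distance d=20): x=-7.0000 theta=-0.1000
After 2 (thin lens f=32): x=-7.0000 theta=19/160 (≈0.1188)
After 3 (propagate distance d=27): x=-607/160 (≈-3.7938) theta=19/160 (≈0.1188)
Rounded to 4 decimal places: x = -3.7938, theta = 0.1188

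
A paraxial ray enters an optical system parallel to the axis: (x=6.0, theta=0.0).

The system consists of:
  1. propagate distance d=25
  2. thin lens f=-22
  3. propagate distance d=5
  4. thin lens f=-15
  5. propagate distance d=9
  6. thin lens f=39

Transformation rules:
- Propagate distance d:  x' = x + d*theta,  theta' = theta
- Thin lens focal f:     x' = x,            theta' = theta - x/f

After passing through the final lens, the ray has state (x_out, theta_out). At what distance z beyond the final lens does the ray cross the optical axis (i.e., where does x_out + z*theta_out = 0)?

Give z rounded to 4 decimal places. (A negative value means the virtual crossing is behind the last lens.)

Initial: x=6.0000 theta=0.0000
After 1 (propagate distance d=25): x=6.0000 theta=0.0000
After 2 (thin lens f=-22): x=6.0000 theta=3/11 (≈0.2727)
After 3 (propagate distance d=5): x=81/11 (≈7.3636) theta=3/11 (≈0.2727)
After 4 (thin lens f=-15): x=81/11 (≈7.3636) theta=42/55 (≈0.7636)
After 5 (propagate distance d=9): x=783/55 (≈14.2364) theta=42/55 (≈0.7636)
After 6 (thin lens f=39): x=783/55 (≈14.2364) theta=57/143 (≈0.3986)
z_focus = -x_out/theta_out = -(783/55)/(57/143) = -3393/95 ≈ -35.7158
Rounded to 4 decimal places: z = -35.7158

Answer: -35.7158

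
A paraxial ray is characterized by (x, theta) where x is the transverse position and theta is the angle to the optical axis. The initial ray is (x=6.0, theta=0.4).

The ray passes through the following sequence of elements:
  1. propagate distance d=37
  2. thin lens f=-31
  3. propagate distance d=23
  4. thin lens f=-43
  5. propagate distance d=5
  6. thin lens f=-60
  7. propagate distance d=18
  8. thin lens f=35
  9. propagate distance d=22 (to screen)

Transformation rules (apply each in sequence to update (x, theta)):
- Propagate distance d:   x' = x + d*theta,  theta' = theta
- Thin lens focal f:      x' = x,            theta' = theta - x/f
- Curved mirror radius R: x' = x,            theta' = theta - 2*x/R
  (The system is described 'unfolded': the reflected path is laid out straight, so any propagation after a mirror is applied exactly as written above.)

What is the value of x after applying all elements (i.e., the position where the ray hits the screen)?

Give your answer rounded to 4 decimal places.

Initial: x=6.0000 theta=0.4000
After 1 (propagate distance d=37): x=20.8000 theta=0.4000
After 2 (thin lens f=-31): x=20.8000 theta=166/155 (≈1.0710)
After 3 (propagate distance d=23): x=7042/155 (≈45.4323) theta=166/155 (≈1.0710)
After 4 (thin lens f=-43): x=7042/155 (≈45.4323) theta=2836/1333 (≈2.1275)
After 5 (propagate distance d=5): x=373706/6665 (≈56.0699) theta=2836/1333 (≈2.1275)
After 6 (thin lens f=-60): x=373706/6665 (≈56.0699) theta=612253/199950 (≈3.0620)
After 7 (propagate distance d=18): x=3705289/33325 (≈111.1865) theta=612253/199950 (≈3.0620)
After 8 (thin lens f=35): x=3705289/33325 (≈111.1865) theta=-114697/999750 (≈-0.1147)
After 9 (propagate distance d=22 (to screen)): x=54317668/499875 (≈108.6625) theta=-114697/999750 (≈-0.1147)
Rounded to 4 decimal places: x = 108.6625

Answer: 108.6625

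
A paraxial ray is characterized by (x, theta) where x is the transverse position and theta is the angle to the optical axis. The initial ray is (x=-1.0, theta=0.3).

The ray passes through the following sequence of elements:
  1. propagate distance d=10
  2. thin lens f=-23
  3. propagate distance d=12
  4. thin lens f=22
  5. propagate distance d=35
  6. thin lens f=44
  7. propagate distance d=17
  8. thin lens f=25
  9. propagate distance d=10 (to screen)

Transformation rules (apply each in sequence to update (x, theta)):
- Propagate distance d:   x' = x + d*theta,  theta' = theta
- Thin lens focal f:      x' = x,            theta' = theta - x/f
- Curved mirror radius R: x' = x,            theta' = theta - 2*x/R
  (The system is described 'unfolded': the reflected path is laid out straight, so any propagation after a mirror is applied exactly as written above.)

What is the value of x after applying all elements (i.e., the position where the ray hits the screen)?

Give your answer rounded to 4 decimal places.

Answer: 3.0718

Derivation:
Initial: x=-1.0000 theta=0.3000
After 1 (propagate distance d=10): x=2.0000 theta=0.3000
After 2 (thin lens f=-23): x=2.0000 theta=89/230 (≈0.3870)
After 3 (propagate distance d=12): x=764/115 (≈6.6435) theta=89/230 (≈0.3870)
After 4 (thin lens f=22): x=764/115 (≈6.6435) theta=43/506 (≈0.0850)
After 5 (propagate distance d=35): x=24333/2530 (≈9.6178) theta=43/506 (≈0.0850)
After 6 (thin lens f=44): x=24333/2530 (≈9.6178) theta=-14873/111320 (≈-0.1336)
After 7 (propagate distance d=17): x=35557/4840 (≈7.3465) theta=-14873/111320 (≈-0.1336)
After 8 (thin lens f=25): x=35557/4840 (≈7.3465) theta=-297409/695750 (≈-0.4275)
After 9 (propagate distance d=10 (to screen)): x=1709783/556600 (≈3.0718) theta=-297409/695750 (≈-0.4275)
Rounded to 4 decimal places: x = 3.0718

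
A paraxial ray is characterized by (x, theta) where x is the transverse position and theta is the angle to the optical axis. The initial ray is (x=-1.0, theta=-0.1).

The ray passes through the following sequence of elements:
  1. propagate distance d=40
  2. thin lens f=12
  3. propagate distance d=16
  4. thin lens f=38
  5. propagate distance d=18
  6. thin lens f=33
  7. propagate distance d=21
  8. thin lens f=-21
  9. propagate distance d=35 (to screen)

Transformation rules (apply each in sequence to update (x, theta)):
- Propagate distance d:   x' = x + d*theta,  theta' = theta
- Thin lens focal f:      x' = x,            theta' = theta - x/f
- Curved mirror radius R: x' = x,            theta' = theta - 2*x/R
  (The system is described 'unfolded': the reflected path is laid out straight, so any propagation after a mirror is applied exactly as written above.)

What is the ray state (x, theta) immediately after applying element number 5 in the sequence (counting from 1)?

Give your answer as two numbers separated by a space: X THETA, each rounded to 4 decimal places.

Initial: x=-1.0000 theta=-0.1000
After 1 (propagate distance d=40): x=-5.0000 theta=-0.1000
After 2 (thin lens f=12): x=-5.0000 theta=19/60 (≈0.3167)
After 3 (propagate distance d=16): x=1/15 (≈0.0667) theta=19/60 (≈0.3167)
After 4 (thin lens f=38): x=1/15 (≈0.0667) theta=359/1140 (≈0.3149)
After 5 (propagate distance d=18): x=3269/570 (≈5.7351) theta=359/1140 (≈0.3149)
Rounded to 4 decimal places: x = 5.7351, theta = 0.3149

Answer: 5.7351 0.3149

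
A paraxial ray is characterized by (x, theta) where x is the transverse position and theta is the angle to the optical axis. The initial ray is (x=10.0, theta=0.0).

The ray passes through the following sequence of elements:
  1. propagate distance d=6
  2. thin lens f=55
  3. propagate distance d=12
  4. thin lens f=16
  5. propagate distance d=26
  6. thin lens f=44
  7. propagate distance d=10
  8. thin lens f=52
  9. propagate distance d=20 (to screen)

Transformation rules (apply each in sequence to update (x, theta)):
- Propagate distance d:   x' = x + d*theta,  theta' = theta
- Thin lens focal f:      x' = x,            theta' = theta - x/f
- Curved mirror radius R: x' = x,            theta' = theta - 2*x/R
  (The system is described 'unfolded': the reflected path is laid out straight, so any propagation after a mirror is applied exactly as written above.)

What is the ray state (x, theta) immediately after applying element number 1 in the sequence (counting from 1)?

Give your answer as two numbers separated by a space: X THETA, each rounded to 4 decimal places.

Initial: x=10.0000 theta=0.0000
After 1 (propagate distance d=6): x=10.0000 theta=0.0000
Rounded to 4 decimal places: x = 10.0000, theta = 0.0000

Answer: 10.0000 0.0000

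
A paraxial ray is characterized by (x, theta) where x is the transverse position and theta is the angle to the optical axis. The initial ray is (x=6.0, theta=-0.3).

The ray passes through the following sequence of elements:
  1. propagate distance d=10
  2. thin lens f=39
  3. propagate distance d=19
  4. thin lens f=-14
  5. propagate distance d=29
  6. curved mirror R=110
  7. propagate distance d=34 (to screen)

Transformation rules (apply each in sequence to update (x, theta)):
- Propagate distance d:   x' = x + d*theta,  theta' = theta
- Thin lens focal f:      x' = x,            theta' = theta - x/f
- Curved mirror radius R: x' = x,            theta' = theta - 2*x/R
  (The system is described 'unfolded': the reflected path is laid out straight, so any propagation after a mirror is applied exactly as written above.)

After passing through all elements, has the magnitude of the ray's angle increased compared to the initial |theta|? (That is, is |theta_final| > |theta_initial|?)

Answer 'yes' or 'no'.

Answer: no

Derivation:
Initial: x=6.0000 theta=-0.3000
After 1 (propagate distance d=10): x=3.0000 theta=-0.3000
After 2 (thin lens f=39): x=3.0000 theta=-49/130 (≈-0.3769)
After 3 (propagate distance d=19): x=-541/130 (≈-4.1615) theta=-49/130 (≈-0.3769)
After 4 (thin lens f=-14): x=-541/130 (≈-4.1615) theta=-1227/1820 (≈-0.6742)
After 5 (propagate distance d=29): x=-43157/1820 (≈-23.7126) theta=-1227/1820 (≈-0.6742)
After 6 (curved mirror R=110): x=-43157/1820 (≈-23.7126) theta=-6082/25025 (≈-0.2430)
After 7 (propagate distance d=34 (to screen)): x=-3200787/100100 (≈-31.9759) theta=-6082/25025 (≈-0.2430)
|theta_initial|=0.3000 |theta_final|=6082/25025 (≈0.2430) -> not increased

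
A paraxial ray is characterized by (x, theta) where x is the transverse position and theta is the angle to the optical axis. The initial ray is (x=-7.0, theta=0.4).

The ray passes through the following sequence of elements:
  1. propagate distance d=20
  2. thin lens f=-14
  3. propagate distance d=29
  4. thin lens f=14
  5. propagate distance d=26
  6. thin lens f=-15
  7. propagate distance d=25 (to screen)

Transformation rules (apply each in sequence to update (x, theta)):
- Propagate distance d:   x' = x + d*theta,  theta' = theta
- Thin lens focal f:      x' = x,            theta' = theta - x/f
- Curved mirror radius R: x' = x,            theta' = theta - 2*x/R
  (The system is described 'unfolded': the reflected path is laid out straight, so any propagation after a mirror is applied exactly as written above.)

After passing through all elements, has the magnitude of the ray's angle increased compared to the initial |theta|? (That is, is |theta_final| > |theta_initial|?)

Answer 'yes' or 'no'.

Answer: yes

Derivation:
Initial: x=-7.0000 theta=0.4000
After 1 (propagate distance d=20): x=1.0000 theta=0.4000
After 2 (thin lens f=-14): x=1.0000 theta=33/70 (≈0.4714)
After 3 (propagate distance d=29): x=1027/70 (≈14.6714) theta=33/70 (≈0.4714)
After 4 (thin lens f=14): x=1027/70 (≈14.6714) theta=-113/196 (≈-0.5765)
After 5 (propagate distance d=26): x=-78/245 (≈-0.3184) theta=-113/196 (≈-0.5765)
After 6 (thin lens f=-15): x=-78/245 (≈-0.3184) theta=-2929/4900 (≈-0.5978)
After 7 (propagate distance d=25 (to screen)): x=-14957/980 (≈-15.2622) theta=-2929/4900 (≈-0.5978)
|theta_initial|=0.4000 |theta_final|=2929/4900 (≈0.5978) -> increased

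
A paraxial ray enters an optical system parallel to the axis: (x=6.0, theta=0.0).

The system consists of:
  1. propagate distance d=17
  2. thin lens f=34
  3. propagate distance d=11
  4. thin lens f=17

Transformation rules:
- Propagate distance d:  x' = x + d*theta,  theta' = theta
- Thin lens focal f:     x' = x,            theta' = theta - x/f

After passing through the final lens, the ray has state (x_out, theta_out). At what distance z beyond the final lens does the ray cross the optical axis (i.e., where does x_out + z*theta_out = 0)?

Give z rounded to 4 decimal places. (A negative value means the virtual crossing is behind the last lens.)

Initial: x=6.0000 theta=0.0000
After 1 (propagate distance d=17): x=6.0000 theta=0.0000
After 2 (thin lens f=34): x=6.0000 theta=-3/17 (≈-0.1765)
After 3 (propagate distance d=11): x=69/17 (≈4.0588) theta=-3/17 (≈-0.1765)
After 4 (thin lens f=17): x=69/17 (≈4.0588) theta=-120/289 (≈-0.4152)
z_focus = -x_out/theta_out = -(69/17)/(-120/289) = 9.7750
Rounded to 4 decimal places: z = 9.7750

Answer: 9.7750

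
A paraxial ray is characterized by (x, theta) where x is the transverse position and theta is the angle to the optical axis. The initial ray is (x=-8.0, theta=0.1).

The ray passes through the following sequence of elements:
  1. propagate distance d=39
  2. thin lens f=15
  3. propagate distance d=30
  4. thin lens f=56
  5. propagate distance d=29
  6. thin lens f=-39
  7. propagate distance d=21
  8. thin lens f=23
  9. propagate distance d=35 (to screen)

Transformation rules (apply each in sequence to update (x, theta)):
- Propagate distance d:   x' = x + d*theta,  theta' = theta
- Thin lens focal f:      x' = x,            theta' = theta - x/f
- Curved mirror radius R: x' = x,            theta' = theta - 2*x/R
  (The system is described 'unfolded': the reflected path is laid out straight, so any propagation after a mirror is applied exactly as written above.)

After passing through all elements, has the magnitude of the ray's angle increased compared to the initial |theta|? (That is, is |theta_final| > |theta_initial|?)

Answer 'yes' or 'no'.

Answer: yes

Derivation:
Initial: x=-8.0000 theta=0.1000
After 1 (propagate distance d=39): x=-4.1000 theta=0.1000
After 2 (thin lens f=15): x=-4.1000 theta=28/75 (≈0.3733)
After 3 (propagate distance d=30): x=7.1000 theta=28/75 (≈0.3733)
After 4 (thin lens f=56): x=7.1000 theta=2071/8400 (≈0.2465)
After 5 (propagate distance d=29): x=119699/8400 (≈14.2499) theta=2071/8400 (≈0.2465)
After 6 (thin lens f=-39): x=119699/8400 (≈14.2499) theta=50117/81900 (≈0.6119)
After 7 (propagate distance d=21): x=2959363/109200 (≈27.1004) theta=50117/81900 (≈0.6119)
After 8 (thin lens f=23): x=2959363/109200 (≈27.1004) theta=-170693/301392 (≈-0.5663)
After 9 (propagate distance d=35 (to screen)): x=6854959/941850 (≈7.2782) theta=-170693/301392 (≈-0.5663)
|theta_initial|=0.1000 |theta_final|=170693/301392 (≈0.5663) -> increased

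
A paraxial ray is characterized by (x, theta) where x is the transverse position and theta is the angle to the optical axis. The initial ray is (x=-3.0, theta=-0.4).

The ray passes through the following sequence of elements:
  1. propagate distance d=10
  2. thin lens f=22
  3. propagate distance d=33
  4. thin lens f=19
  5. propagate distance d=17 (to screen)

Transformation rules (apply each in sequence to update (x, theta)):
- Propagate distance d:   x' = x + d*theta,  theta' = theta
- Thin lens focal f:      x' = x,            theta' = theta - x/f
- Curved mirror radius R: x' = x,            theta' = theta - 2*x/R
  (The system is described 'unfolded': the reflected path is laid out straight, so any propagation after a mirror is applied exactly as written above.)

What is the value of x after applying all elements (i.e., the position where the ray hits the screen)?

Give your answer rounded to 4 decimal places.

Initial: x=-3.0000 theta=-0.4000
After 1 (propagate distance d=10): x=-7.0000 theta=-0.4000
After 2 (thin lens f=22): x=-7.0000 theta=-9/110 (≈-0.0818)
After 3 (propagate distance d=33): x=-9.7000 theta=-9/110 (≈-0.0818)
After 4 (thin lens f=19): x=-9.7000 theta=448/1045 (≈0.4287)
After 5 (propagate distance d=17 (to screen)): x=-5041/2090 (≈-2.4120) theta=448/1045 (≈0.4287)
Rounded to 4 decimal places: x = -2.4120

Answer: -2.4120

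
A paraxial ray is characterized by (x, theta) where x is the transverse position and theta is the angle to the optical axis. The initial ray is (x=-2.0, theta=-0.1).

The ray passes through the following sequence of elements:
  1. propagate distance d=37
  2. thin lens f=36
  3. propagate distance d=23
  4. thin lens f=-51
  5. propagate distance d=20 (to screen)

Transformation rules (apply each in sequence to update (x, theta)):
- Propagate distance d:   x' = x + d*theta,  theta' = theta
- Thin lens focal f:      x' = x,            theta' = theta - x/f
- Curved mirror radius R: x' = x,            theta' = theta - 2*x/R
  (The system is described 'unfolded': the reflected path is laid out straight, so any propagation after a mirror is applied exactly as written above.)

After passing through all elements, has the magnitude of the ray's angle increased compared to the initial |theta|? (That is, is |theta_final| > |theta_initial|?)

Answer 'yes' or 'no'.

Answer: no

Derivation:
Initial: x=-2.0000 theta=-0.1000
After 1 (propagate distance d=37): x=-5.7000 theta=-0.1000
After 2 (thin lens f=36): x=-5.7000 theta=7/120 (≈0.0583)
After 3 (propagate distance d=23): x=-523/120 (≈-4.3583) theta=7/120 (≈0.0583)
After 4 (thin lens f=-51): x=-523/120 (≈-4.3583) theta=-83/3060 (≈-0.0271)
After 5 (propagate distance d=20 (to screen)): x=-29993/6120 (≈-4.9008) theta=-83/3060 (≈-0.0271)
|theta_initial|=0.1000 |theta_final|=83/3060 (≈0.0271) -> not increased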